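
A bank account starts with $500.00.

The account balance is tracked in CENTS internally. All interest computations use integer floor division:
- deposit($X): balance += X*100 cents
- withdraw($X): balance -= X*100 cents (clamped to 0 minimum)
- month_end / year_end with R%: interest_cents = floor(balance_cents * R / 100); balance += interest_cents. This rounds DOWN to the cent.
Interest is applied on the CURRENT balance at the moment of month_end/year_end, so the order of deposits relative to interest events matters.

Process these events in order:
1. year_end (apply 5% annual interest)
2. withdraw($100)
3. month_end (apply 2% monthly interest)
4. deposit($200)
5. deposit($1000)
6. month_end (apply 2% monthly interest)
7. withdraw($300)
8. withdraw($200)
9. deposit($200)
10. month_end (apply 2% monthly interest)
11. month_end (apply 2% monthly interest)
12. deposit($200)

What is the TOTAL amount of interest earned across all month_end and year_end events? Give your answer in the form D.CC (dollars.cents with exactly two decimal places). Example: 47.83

Answer: 121.35

Derivation:
After 1 (year_end (apply 5% annual interest)): balance=$525.00 total_interest=$25.00
After 2 (withdraw($100)): balance=$425.00 total_interest=$25.00
After 3 (month_end (apply 2% monthly interest)): balance=$433.50 total_interest=$33.50
After 4 (deposit($200)): balance=$633.50 total_interest=$33.50
After 5 (deposit($1000)): balance=$1633.50 total_interest=$33.50
After 6 (month_end (apply 2% monthly interest)): balance=$1666.17 total_interest=$66.17
After 7 (withdraw($300)): balance=$1366.17 total_interest=$66.17
After 8 (withdraw($200)): balance=$1166.17 total_interest=$66.17
After 9 (deposit($200)): balance=$1366.17 total_interest=$66.17
After 10 (month_end (apply 2% monthly interest)): balance=$1393.49 total_interest=$93.49
After 11 (month_end (apply 2% monthly interest)): balance=$1421.35 total_interest=$121.35
After 12 (deposit($200)): balance=$1621.35 total_interest=$121.35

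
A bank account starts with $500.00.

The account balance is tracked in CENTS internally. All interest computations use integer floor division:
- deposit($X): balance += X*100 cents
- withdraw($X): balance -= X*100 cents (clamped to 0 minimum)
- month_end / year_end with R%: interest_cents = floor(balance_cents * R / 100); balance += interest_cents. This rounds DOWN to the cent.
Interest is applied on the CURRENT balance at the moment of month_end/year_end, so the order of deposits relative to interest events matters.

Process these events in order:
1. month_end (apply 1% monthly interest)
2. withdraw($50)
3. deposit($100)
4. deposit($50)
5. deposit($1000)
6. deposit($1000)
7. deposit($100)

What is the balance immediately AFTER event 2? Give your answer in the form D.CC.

Answer: 455.00

Derivation:
After 1 (month_end (apply 1% monthly interest)): balance=$505.00 total_interest=$5.00
After 2 (withdraw($50)): balance=$455.00 total_interest=$5.00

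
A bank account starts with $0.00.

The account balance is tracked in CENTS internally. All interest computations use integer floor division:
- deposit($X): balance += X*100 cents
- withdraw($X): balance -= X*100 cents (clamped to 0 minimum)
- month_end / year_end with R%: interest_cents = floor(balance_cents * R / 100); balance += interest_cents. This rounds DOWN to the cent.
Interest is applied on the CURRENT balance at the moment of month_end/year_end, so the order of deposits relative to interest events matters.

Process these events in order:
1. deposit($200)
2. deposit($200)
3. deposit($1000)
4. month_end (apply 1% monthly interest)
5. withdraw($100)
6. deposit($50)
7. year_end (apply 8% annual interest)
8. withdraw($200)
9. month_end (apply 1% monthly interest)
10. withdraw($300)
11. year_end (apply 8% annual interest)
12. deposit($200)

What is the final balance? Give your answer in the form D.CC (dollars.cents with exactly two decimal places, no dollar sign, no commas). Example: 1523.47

After 1 (deposit($200)): balance=$200.00 total_interest=$0.00
After 2 (deposit($200)): balance=$400.00 total_interest=$0.00
After 3 (deposit($1000)): balance=$1400.00 total_interest=$0.00
After 4 (month_end (apply 1% monthly interest)): balance=$1414.00 total_interest=$14.00
After 5 (withdraw($100)): balance=$1314.00 total_interest=$14.00
After 6 (deposit($50)): balance=$1364.00 total_interest=$14.00
After 7 (year_end (apply 8% annual interest)): balance=$1473.12 total_interest=$123.12
After 8 (withdraw($200)): balance=$1273.12 total_interest=$123.12
After 9 (month_end (apply 1% monthly interest)): balance=$1285.85 total_interest=$135.85
After 10 (withdraw($300)): balance=$985.85 total_interest=$135.85
After 11 (year_end (apply 8% annual interest)): balance=$1064.71 total_interest=$214.71
After 12 (deposit($200)): balance=$1264.71 total_interest=$214.71

Answer: 1264.71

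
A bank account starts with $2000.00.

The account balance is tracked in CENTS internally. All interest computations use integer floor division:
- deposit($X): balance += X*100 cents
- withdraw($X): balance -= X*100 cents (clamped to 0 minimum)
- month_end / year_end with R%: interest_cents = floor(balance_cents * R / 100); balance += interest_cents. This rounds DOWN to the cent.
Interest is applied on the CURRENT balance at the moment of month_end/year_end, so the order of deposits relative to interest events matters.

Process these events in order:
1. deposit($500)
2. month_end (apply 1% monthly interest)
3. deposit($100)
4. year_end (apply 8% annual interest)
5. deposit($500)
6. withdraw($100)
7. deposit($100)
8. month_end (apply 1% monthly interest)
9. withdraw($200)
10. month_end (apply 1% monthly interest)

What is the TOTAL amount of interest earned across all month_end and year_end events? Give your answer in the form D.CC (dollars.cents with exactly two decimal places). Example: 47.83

After 1 (deposit($500)): balance=$2500.00 total_interest=$0.00
After 2 (month_end (apply 1% monthly interest)): balance=$2525.00 total_interest=$25.00
After 3 (deposit($100)): balance=$2625.00 total_interest=$25.00
After 4 (year_end (apply 8% annual interest)): balance=$2835.00 total_interest=$235.00
After 5 (deposit($500)): balance=$3335.00 total_interest=$235.00
After 6 (withdraw($100)): balance=$3235.00 total_interest=$235.00
After 7 (deposit($100)): balance=$3335.00 total_interest=$235.00
After 8 (month_end (apply 1% monthly interest)): balance=$3368.35 total_interest=$268.35
After 9 (withdraw($200)): balance=$3168.35 total_interest=$268.35
After 10 (month_end (apply 1% monthly interest)): balance=$3200.03 total_interest=$300.03

Answer: 300.03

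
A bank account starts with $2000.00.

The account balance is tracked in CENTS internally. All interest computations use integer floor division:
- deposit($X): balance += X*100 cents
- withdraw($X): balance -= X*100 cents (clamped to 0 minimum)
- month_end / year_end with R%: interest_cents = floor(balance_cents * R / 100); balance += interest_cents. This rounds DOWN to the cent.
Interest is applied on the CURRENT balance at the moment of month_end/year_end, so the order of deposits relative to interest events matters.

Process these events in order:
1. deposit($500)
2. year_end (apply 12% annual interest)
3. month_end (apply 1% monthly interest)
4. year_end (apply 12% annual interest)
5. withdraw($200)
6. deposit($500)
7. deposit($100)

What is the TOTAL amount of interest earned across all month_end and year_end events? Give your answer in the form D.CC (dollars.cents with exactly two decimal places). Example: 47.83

Answer: 667.36

Derivation:
After 1 (deposit($500)): balance=$2500.00 total_interest=$0.00
After 2 (year_end (apply 12% annual interest)): balance=$2800.00 total_interest=$300.00
After 3 (month_end (apply 1% monthly interest)): balance=$2828.00 total_interest=$328.00
After 4 (year_end (apply 12% annual interest)): balance=$3167.36 total_interest=$667.36
After 5 (withdraw($200)): balance=$2967.36 total_interest=$667.36
After 6 (deposit($500)): balance=$3467.36 total_interest=$667.36
After 7 (deposit($100)): balance=$3567.36 total_interest=$667.36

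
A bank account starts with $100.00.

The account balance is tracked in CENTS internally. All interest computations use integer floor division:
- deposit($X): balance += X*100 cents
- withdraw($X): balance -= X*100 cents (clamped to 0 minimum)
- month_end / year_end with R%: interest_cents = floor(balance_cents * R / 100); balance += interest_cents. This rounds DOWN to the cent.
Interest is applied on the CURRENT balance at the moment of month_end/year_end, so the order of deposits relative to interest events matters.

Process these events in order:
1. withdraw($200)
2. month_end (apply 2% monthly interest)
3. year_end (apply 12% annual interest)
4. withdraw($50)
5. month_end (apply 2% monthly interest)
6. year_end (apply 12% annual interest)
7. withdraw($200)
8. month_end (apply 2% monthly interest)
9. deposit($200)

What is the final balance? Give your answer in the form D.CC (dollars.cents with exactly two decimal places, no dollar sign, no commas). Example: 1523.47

Answer: 200.00

Derivation:
After 1 (withdraw($200)): balance=$0.00 total_interest=$0.00
After 2 (month_end (apply 2% monthly interest)): balance=$0.00 total_interest=$0.00
After 3 (year_end (apply 12% annual interest)): balance=$0.00 total_interest=$0.00
After 4 (withdraw($50)): balance=$0.00 total_interest=$0.00
After 5 (month_end (apply 2% monthly interest)): balance=$0.00 total_interest=$0.00
After 6 (year_end (apply 12% annual interest)): balance=$0.00 total_interest=$0.00
After 7 (withdraw($200)): balance=$0.00 total_interest=$0.00
After 8 (month_end (apply 2% monthly interest)): balance=$0.00 total_interest=$0.00
After 9 (deposit($200)): balance=$200.00 total_interest=$0.00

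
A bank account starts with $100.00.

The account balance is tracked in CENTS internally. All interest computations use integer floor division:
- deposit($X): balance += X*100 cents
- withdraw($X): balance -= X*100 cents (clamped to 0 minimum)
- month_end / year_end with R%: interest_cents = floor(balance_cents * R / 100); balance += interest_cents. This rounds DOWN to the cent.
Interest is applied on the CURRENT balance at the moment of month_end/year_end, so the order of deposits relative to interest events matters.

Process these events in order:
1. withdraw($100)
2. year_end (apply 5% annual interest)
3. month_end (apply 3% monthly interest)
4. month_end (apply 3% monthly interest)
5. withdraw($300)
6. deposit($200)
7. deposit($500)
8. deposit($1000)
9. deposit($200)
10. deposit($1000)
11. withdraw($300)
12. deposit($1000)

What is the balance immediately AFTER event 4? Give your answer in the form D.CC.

Answer: 0.00

Derivation:
After 1 (withdraw($100)): balance=$0.00 total_interest=$0.00
After 2 (year_end (apply 5% annual interest)): balance=$0.00 total_interest=$0.00
After 3 (month_end (apply 3% monthly interest)): balance=$0.00 total_interest=$0.00
After 4 (month_end (apply 3% monthly interest)): balance=$0.00 total_interest=$0.00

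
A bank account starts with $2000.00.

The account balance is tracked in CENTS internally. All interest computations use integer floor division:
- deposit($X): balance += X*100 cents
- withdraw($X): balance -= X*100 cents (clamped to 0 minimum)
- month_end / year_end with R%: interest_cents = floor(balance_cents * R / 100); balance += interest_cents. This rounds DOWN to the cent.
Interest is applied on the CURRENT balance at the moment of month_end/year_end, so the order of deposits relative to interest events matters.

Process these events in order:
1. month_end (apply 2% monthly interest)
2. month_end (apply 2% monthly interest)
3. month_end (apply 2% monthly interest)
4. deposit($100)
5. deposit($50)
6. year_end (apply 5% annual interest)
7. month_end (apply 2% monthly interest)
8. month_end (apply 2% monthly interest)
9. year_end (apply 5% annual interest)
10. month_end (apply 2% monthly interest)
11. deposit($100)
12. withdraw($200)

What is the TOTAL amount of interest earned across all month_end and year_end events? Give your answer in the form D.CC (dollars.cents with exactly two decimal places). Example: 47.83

Answer: 508.67

Derivation:
After 1 (month_end (apply 2% monthly interest)): balance=$2040.00 total_interest=$40.00
After 2 (month_end (apply 2% monthly interest)): balance=$2080.80 total_interest=$80.80
After 3 (month_end (apply 2% monthly interest)): balance=$2122.41 total_interest=$122.41
After 4 (deposit($100)): balance=$2222.41 total_interest=$122.41
After 5 (deposit($50)): balance=$2272.41 total_interest=$122.41
After 6 (year_end (apply 5% annual interest)): balance=$2386.03 total_interest=$236.03
After 7 (month_end (apply 2% monthly interest)): balance=$2433.75 total_interest=$283.75
After 8 (month_end (apply 2% monthly interest)): balance=$2482.42 total_interest=$332.42
After 9 (year_end (apply 5% annual interest)): balance=$2606.54 total_interest=$456.54
After 10 (month_end (apply 2% monthly interest)): balance=$2658.67 total_interest=$508.67
After 11 (deposit($100)): balance=$2758.67 total_interest=$508.67
After 12 (withdraw($200)): balance=$2558.67 total_interest=$508.67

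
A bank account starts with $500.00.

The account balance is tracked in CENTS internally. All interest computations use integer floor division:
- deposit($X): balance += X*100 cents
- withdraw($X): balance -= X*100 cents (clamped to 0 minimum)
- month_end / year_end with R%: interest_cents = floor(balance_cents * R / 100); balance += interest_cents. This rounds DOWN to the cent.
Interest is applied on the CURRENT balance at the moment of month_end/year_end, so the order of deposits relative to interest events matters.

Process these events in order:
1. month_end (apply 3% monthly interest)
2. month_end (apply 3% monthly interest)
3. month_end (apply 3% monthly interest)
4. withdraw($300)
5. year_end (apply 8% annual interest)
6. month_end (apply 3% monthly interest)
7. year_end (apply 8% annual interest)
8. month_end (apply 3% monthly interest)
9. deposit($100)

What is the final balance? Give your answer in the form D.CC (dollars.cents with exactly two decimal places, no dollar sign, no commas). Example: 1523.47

After 1 (month_end (apply 3% monthly interest)): balance=$515.00 total_interest=$15.00
After 2 (month_end (apply 3% monthly interest)): balance=$530.45 total_interest=$30.45
After 3 (month_end (apply 3% monthly interest)): balance=$546.36 total_interest=$46.36
After 4 (withdraw($300)): balance=$246.36 total_interest=$46.36
After 5 (year_end (apply 8% annual interest)): balance=$266.06 total_interest=$66.06
After 6 (month_end (apply 3% monthly interest)): balance=$274.04 total_interest=$74.04
After 7 (year_end (apply 8% annual interest)): balance=$295.96 total_interest=$95.96
After 8 (month_end (apply 3% monthly interest)): balance=$304.83 total_interest=$104.83
After 9 (deposit($100)): balance=$404.83 total_interest=$104.83

Answer: 404.83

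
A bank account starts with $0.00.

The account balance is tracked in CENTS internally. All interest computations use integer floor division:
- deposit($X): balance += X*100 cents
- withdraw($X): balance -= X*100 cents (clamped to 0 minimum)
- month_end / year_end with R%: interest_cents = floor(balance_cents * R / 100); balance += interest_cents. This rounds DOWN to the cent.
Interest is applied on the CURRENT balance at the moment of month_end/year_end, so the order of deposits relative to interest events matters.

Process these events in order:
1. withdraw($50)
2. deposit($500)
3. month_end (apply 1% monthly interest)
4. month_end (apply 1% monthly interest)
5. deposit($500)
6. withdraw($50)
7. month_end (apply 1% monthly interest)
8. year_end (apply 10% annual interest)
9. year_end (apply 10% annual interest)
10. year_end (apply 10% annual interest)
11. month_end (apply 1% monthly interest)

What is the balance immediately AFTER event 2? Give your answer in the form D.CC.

Answer: 500.00

Derivation:
After 1 (withdraw($50)): balance=$0.00 total_interest=$0.00
After 2 (deposit($500)): balance=$500.00 total_interest=$0.00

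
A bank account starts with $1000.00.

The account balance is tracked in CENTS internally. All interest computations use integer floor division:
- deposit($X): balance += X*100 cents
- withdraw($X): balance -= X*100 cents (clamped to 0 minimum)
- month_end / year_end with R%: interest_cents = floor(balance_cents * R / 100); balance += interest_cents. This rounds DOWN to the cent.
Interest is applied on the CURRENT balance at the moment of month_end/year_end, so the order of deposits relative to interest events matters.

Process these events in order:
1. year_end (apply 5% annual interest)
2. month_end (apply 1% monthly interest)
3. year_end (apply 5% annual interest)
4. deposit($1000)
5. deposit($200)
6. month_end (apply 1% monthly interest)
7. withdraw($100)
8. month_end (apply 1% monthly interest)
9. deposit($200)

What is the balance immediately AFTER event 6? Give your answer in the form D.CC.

After 1 (year_end (apply 5% annual interest)): balance=$1050.00 total_interest=$50.00
After 2 (month_end (apply 1% monthly interest)): balance=$1060.50 total_interest=$60.50
After 3 (year_end (apply 5% annual interest)): balance=$1113.52 total_interest=$113.52
After 4 (deposit($1000)): balance=$2113.52 total_interest=$113.52
After 5 (deposit($200)): balance=$2313.52 total_interest=$113.52
After 6 (month_end (apply 1% monthly interest)): balance=$2336.65 total_interest=$136.65

Answer: 2336.65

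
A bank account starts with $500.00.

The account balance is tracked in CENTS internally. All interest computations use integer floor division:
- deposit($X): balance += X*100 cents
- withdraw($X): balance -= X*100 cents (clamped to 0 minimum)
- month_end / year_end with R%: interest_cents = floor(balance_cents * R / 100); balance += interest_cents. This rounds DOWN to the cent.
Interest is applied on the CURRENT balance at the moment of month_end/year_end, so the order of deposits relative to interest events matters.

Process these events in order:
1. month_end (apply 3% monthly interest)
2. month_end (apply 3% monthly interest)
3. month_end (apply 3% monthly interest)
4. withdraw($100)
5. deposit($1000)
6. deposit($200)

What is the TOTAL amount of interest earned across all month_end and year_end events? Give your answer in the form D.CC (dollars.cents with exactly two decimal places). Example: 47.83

Answer: 46.36

Derivation:
After 1 (month_end (apply 3% monthly interest)): balance=$515.00 total_interest=$15.00
After 2 (month_end (apply 3% monthly interest)): balance=$530.45 total_interest=$30.45
After 3 (month_end (apply 3% monthly interest)): balance=$546.36 total_interest=$46.36
After 4 (withdraw($100)): balance=$446.36 total_interest=$46.36
After 5 (deposit($1000)): balance=$1446.36 total_interest=$46.36
After 6 (deposit($200)): balance=$1646.36 total_interest=$46.36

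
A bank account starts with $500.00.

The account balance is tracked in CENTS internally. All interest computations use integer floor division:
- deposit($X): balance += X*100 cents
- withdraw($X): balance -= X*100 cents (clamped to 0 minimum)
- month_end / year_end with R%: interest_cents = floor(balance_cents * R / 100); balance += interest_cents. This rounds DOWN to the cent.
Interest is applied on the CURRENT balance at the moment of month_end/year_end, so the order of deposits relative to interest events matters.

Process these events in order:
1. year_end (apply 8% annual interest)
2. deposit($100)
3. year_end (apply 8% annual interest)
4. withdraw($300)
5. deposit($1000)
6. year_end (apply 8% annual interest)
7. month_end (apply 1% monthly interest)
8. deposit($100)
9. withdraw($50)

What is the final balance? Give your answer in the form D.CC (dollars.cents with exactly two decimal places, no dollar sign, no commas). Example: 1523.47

After 1 (year_end (apply 8% annual interest)): balance=$540.00 total_interest=$40.00
After 2 (deposit($100)): balance=$640.00 total_interest=$40.00
After 3 (year_end (apply 8% annual interest)): balance=$691.20 total_interest=$91.20
After 4 (withdraw($300)): balance=$391.20 total_interest=$91.20
After 5 (deposit($1000)): balance=$1391.20 total_interest=$91.20
After 6 (year_end (apply 8% annual interest)): balance=$1502.49 total_interest=$202.49
After 7 (month_end (apply 1% monthly interest)): balance=$1517.51 total_interest=$217.51
After 8 (deposit($100)): balance=$1617.51 total_interest=$217.51
After 9 (withdraw($50)): balance=$1567.51 total_interest=$217.51

Answer: 1567.51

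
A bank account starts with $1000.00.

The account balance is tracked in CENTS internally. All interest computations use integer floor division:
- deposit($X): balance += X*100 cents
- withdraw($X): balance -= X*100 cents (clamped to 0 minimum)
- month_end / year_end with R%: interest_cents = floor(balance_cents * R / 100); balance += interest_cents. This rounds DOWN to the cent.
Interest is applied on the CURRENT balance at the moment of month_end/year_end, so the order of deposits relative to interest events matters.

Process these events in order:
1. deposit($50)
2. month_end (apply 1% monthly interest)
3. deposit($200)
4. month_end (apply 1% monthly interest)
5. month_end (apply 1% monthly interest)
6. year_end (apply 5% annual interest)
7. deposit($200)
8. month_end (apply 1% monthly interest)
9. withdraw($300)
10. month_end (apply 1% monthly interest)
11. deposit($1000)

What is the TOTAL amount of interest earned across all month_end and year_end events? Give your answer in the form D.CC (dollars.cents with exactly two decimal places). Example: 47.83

Answer: 128.27

Derivation:
After 1 (deposit($50)): balance=$1050.00 total_interest=$0.00
After 2 (month_end (apply 1% monthly interest)): balance=$1060.50 total_interest=$10.50
After 3 (deposit($200)): balance=$1260.50 total_interest=$10.50
After 4 (month_end (apply 1% monthly interest)): balance=$1273.10 total_interest=$23.10
After 5 (month_end (apply 1% monthly interest)): balance=$1285.83 total_interest=$35.83
After 6 (year_end (apply 5% annual interest)): balance=$1350.12 total_interest=$100.12
After 7 (deposit($200)): balance=$1550.12 total_interest=$100.12
After 8 (month_end (apply 1% monthly interest)): balance=$1565.62 total_interest=$115.62
After 9 (withdraw($300)): balance=$1265.62 total_interest=$115.62
After 10 (month_end (apply 1% monthly interest)): balance=$1278.27 total_interest=$128.27
After 11 (deposit($1000)): balance=$2278.27 total_interest=$128.27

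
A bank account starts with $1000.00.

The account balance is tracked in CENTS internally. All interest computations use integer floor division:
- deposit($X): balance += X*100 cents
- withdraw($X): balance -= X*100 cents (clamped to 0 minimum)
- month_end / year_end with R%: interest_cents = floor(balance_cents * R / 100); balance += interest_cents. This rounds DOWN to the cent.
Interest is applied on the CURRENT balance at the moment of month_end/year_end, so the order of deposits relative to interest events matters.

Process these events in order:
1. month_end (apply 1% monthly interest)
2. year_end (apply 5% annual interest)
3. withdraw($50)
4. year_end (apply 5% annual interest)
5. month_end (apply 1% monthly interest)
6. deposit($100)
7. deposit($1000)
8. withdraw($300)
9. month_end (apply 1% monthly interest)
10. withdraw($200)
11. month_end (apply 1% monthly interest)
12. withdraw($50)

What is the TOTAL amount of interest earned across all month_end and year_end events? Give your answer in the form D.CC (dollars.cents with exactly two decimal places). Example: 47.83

Answer: 157.24

Derivation:
After 1 (month_end (apply 1% monthly interest)): balance=$1010.00 total_interest=$10.00
After 2 (year_end (apply 5% annual interest)): balance=$1060.50 total_interest=$60.50
After 3 (withdraw($50)): balance=$1010.50 total_interest=$60.50
After 4 (year_end (apply 5% annual interest)): balance=$1061.02 total_interest=$111.02
After 5 (month_end (apply 1% monthly interest)): balance=$1071.63 total_interest=$121.63
After 6 (deposit($100)): balance=$1171.63 total_interest=$121.63
After 7 (deposit($1000)): balance=$2171.63 total_interest=$121.63
After 8 (withdraw($300)): balance=$1871.63 total_interest=$121.63
After 9 (month_end (apply 1% monthly interest)): balance=$1890.34 total_interest=$140.34
After 10 (withdraw($200)): balance=$1690.34 total_interest=$140.34
After 11 (month_end (apply 1% monthly interest)): balance=$1707.24 total_interest=$157.24
After 12 (withdraw($50)): balance=$1657.24 total_interest=$157.24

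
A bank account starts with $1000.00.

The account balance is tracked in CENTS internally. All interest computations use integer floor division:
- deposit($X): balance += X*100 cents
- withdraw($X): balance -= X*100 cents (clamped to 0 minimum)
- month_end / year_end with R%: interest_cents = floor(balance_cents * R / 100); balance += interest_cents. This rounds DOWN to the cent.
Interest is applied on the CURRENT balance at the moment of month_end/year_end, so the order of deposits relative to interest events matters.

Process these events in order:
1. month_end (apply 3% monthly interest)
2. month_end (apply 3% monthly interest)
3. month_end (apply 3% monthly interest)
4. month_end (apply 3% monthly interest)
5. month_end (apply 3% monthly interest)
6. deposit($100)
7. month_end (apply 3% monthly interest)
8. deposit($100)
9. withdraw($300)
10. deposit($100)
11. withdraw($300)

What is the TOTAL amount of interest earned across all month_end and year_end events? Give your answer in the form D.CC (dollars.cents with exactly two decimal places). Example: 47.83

After 1 (month_end (apply 3% monthly interest)): balance=$1030.00 total_interest=$30.00
After 2 (month_end (apply 3% monthly interest)): balance=$1060.90 total_interest=$60.90
After 3 (month_end (apply 3% monthly interest)): balance=$1092.72 total_interest=$92.72
After 4 (month_end (apply 3% monthly interest)): balance=$1125.50 total_interest=$125.50
After 5 (month_end (apply 3% monthly interest)): balance=$1159.26 total_interest=$159.26
After 6 (deposit($100)): balance=$1259.26 total_interest=$159.26
After 7 (month_end (apply 3% monthly interest)): balance=$1297.03 total_interest=$197.03
After 8 (deposit($100)): balance=$1397.03 total_interest=$197.03
After 9 (withdraw($300)): balance=$1097.03 total_interest=$197.03
After 10 (deposit($100)): balance=$1197.03 total_interest=$197.03
After 11 (withdraw($300)): balance=$897.03 total_interest=$197.03

Answer: 197.03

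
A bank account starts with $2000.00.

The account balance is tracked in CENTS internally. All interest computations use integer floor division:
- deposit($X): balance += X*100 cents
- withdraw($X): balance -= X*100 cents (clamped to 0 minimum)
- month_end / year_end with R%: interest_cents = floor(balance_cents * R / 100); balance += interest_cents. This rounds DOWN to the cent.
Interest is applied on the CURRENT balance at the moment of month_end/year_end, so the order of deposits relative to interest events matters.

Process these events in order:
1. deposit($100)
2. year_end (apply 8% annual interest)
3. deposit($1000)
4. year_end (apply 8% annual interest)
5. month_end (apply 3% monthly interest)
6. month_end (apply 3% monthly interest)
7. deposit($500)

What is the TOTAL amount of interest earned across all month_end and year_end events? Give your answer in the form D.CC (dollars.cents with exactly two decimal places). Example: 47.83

Answer: 644.37

Derivation:
After 1 (deposit($100)): balance=$2100.00 total_interest=$0.00
After 2 (year_end (apply 8% annual interest)): balance=$2268.00 total_interest=$168.00
After 3 (deposit($1000)): balance=$3268.00 total_interest=$168.00
After 4 (year_end (apply 8% annual interest)): balance=$3529.44 total_interest=$429.44
After 5 (month_end (apply 3% monthly interest)): balance=$3635.32 total_interest=$535.32
After 6 (month_end (apply 3% monthly interest)): balance=$3744.37 total_interest=$644.37
After 7 (deposit($500)): balance=$4244.37 total_interest=$644.37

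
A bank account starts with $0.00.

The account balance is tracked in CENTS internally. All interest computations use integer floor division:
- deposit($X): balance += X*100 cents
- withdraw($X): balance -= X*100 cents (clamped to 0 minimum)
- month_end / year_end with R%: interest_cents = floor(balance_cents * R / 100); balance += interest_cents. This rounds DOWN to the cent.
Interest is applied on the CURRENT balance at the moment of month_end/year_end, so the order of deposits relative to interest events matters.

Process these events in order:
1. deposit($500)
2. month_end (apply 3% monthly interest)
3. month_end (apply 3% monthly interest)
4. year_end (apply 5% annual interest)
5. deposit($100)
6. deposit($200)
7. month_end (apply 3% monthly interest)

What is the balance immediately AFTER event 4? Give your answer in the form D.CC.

After 1 (deposit($500)): balance=$500.00 total_interest=$0.00
After 2 (month_end (apply 3% monthly interest)): balance=$515.00 total_interest=$15.00
After 3 (month_end (apply 3% monthly interest)): balance=$530.45 total_interest=$30.45
After 4 (year_end (apply 5% annual interest)): balance=$556.97 total_interest=$56.97

Answer: 556.97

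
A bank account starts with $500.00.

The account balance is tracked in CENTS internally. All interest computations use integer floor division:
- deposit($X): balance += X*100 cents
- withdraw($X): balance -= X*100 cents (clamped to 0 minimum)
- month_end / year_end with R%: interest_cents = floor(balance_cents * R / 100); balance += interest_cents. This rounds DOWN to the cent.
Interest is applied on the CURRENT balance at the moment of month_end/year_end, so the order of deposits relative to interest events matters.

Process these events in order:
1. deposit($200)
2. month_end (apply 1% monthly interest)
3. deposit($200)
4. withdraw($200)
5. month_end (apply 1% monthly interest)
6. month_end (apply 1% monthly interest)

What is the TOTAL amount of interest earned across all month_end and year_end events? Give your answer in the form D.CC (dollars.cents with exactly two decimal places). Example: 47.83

Answer: 21.21

Derivation:
After 1 (deposit($200)): balance=$700.00 total_interest=$0.00
After 2 (month_end (apply 1% monthly interest)): balance=$707.00 total_interest=$7.00
After 3 (deposit($200)): balance=$907.00 total_interest=$7.00
After 4 (withdraw($200)): balance=$707.00 total_interest=$7.00
After 5 (month_end (apply 1% monthly interest)): balance=$714.07 total_interest=$14.07
After 6 (month_end (apply 1% monthly interest)): balance=$721.21 total_interest=$21.21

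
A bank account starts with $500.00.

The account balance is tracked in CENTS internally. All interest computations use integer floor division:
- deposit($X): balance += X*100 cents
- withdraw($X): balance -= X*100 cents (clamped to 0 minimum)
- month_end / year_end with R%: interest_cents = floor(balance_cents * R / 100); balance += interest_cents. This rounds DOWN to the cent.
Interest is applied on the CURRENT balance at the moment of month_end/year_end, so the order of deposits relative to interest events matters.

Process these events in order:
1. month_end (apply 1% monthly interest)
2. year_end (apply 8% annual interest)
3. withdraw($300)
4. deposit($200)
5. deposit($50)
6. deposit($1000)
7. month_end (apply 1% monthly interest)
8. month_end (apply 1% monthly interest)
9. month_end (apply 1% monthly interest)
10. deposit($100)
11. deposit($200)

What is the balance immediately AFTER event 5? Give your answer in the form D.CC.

Answer: 495.40

Derivation:
After 1 (month_end (apply 1% monthly interest)): balance=$505.00 total_interest=$5.00
After 2 (year_end (apply 8% annual interest)): balance=$545.40 total_interest=$45.40
After 3 (withdraw($300)): balance=$245.40 total_interest=$45.40
After 4 (deposit($200)): balance=$445.40 total_interest=$45.40
After 5 (deposit($50)): balance=$495.40 total_interest=$45.40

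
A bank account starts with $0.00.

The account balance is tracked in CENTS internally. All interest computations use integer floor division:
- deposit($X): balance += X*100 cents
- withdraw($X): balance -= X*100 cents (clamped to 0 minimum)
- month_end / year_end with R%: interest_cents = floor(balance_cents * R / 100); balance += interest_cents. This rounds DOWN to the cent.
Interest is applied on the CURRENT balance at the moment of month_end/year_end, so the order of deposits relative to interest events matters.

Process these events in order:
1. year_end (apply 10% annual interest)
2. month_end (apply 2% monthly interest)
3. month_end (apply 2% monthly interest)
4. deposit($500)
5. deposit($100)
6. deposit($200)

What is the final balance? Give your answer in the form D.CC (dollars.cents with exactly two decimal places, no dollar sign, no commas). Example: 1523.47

Answer: 800.00

Derivation:
After 1 (year_end (apply 10% annual interest)): balance=$0.00 total_interest=$0.00
After 2 (month_end (apply 2% monthly interest)): balance=$0.00 total_interest=$0.00
After 3 (month_end (apply 2% monthly interest)): balance=$0.00 total_interest=$0.00
After 4 (deposit($500)): balance=$500.00 total_interest=$0.00
After 5 (deposit($100)): balance=$600.00 total_interest=$0.00
After 6 (deposit($200)): balance=$800.00 total_interest=$0.00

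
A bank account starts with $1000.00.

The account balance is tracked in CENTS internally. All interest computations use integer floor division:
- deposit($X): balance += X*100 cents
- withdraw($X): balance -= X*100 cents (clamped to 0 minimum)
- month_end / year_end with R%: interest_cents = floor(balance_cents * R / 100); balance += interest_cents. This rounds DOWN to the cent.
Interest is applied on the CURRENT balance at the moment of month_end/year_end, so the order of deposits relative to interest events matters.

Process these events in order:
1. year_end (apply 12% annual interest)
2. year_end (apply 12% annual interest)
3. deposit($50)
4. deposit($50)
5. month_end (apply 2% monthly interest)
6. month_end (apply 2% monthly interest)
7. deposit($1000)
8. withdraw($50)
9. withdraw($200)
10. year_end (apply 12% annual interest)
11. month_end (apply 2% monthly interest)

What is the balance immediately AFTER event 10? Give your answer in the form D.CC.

After 1 (year_end (apply 12% annual interest)): balance=$1120.00 total_interest=$120.00
After 2 (year_end (apply 12% annual interest)): balance=$1254.40 total_interest=$254.40
After 3 (deposit($50)): balance=$1304.40 total_interest=$254.40
After 4 (deposit($50)): balance=$1354.40 total_interest=$254.40
After 5 (month_end (apply 2% monthly interest)): balance=$1381.48 total_interest=$281.48
After 6 (month_end (apply 2% monthly interest)): balance=$1409.10 total_interest=$309.10
After 7 (deposit($1000)): balance=$2409.10 total_interest=$309.10
After 8 (withdraw($50)): balance=$2359.10 total_interest=$309.10
After 9 (withdraw($200)): balance=$2159.10 total_interest=$309.10
After 10 (year_end (apply 12% annual interest)): balance=$2418.19 total_interest=$568.19

Answer: 2418.19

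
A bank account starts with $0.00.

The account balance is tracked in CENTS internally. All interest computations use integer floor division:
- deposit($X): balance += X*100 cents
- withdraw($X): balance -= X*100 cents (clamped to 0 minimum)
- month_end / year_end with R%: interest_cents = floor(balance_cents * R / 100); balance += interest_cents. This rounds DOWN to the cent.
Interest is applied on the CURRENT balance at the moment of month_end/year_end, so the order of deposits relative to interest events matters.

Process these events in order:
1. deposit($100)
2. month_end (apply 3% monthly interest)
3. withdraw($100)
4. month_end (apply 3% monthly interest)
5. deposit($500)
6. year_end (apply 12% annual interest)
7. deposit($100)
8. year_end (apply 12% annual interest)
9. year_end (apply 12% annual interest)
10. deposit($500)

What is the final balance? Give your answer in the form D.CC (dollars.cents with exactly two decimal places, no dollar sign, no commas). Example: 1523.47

After 1 (deposit($100)): balance=$100.00 total_interest=$0.00
After 2 (month_end (apply 3% monthly interest)): balance=$103.00 total_interest=$3.00
After 3 (withdraw($100)): balance=$3.00 total_interest=$3.00
After 4 (month_end (apply 3% monthly interest)): balance=$3.09 total_interest=$3.09
After 5 (deposit($500)): balance=$503.09 total_interest=$3.09
After 6 (year_end (apply 12% annual interest)): balance=$563.46 total_interest=$63.46
After 7 (deposit($100)): balance=$663.46 total_interest=$63.46
After 8 (year_end (apply 12% annual interest)): balance=$743.07 total_interest=$143.07
After 9 (year_end (apply 12% annual interest)): balance=$832.23 total_interest=$232.23
After 10 (deposit($500)): balance=$1332.23 total_interest=$232.23

Answer: 1332.23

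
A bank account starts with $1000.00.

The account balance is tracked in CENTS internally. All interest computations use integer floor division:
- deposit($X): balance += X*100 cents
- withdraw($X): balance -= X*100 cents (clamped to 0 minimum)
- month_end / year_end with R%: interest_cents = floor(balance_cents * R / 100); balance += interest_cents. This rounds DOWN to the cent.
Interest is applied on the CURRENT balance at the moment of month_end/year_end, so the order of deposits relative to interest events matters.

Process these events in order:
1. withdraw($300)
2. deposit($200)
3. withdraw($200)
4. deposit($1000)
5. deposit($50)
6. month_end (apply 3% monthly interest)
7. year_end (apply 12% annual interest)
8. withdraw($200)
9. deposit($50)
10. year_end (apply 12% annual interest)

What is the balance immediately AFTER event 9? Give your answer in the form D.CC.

After 1 (withdraw($300)): balance=$700.00 total_interest=$0.00
After 2 (deposit($200)): balance=$900.00 total_interest=$0.00
After 3 (withdraw($200)): balance=$700.00 total_interest=$0.00
After 4 (deposit($1000)): balance=$1700.00 total_interest=$0.00
After 5 (deposit($50)): balance=$1750.00 total_interest=$0.00
After 6 (month_end (apply 3% monthly interest)): balance=$1802.50 total_interest=$52.50
After 7 (year_end (apply 12% annual interest)): balance=$2018.80 total_interest=$268.80
After 8 (withdraw($200)): balance=$1818.80 total_interest=$268.80
After 9 (deposit($50)): balance=$1868.80 total_interest=$268.80

Answer: 1868.80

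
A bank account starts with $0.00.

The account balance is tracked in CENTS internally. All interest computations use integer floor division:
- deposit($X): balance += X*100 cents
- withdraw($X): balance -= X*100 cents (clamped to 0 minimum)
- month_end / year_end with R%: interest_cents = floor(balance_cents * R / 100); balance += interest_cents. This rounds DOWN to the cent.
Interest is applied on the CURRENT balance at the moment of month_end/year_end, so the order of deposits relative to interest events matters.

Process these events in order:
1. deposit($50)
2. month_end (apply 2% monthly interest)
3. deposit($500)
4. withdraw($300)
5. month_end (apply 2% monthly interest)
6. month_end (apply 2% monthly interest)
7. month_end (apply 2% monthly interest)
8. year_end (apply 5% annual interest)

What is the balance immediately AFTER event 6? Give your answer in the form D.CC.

After 1 (deposit($50)): balance=$50.00 total_interest=$0.00
After 2 (month_end (apply 2% monthly interest)): balance=$51.00 total_interest=$1.00
After 3 (deposit($500)): balance=$551.00 total_interest=$1.00
After 4 (withdraw($300)): balance=$251.00 total_interest=$1.00
After 5 (month_end (apply 2% monthly interest)): balance=$256.02 total_interest=$6.02
After 6 (month_end (apply 2% monthly interest)): balance=$261.14 total_interest=$11.14

Answer: 261.14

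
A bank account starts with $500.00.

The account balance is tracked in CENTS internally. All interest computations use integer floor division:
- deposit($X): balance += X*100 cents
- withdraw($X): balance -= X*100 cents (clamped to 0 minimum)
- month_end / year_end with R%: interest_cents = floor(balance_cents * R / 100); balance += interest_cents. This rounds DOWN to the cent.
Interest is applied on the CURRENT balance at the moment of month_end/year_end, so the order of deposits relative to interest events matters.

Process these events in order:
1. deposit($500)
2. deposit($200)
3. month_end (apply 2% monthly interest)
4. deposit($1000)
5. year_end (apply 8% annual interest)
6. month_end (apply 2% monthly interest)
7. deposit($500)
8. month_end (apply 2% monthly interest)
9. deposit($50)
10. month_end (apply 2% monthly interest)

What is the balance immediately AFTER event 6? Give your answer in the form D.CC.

After 1 (deposit($500)): balance=$1000.00 total_interest=$0.00
After 2 (deposit($200)): balance=$1200.00 total_interest=$0.00
After 3 (month_end (apply 2% monthly interest)): balance=$1224.00 total_interest=$24.00
After 4 (deposit($1000)): balance=$2224.00 total_interest=$24.00
After 5 (year_end (apply 8% annual interest)): balance=$2401.92 total_interest=$201.92
After 6 (month_end (apply 2% monthly interest)): balance=$2449.95 total_interest=$249.95

Answer: 2449.95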